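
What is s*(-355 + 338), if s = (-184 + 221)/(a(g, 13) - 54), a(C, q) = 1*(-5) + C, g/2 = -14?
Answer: 629/87 ≈ 7.2299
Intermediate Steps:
g = -28 (g = 2*(-14) = -28)
a(C, q) = -5 + C
s = -37/87 (s = (-184 + 221)/((-5 - 28) - 54) = 37/(-33 - 54) = 37/(-87) = 37*(-1/87) = -37/87 ≈ -0.42529)
s*(-355 + 338) = -37*(-355 + 338)/87 = -37/87*(-17) = 629/87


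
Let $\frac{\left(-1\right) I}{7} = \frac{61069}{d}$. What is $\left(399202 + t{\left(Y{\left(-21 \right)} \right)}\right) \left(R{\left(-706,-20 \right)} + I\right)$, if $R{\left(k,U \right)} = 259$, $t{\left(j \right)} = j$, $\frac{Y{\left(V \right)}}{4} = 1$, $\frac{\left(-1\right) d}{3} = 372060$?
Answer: $\frac{57788681913109}{558090} \approx 1.0355 \cdot 10^{8}$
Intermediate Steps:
$d = -1116180$ ($d = \left(-3\right) 372060 = -1116180$)
$Y{\left(V \right)} = 4$ ($Y{\left(V \right)} = 4 \cdot 1 = 4$)
$I = \frac{427483}{1116180}$ ($I = - 7 \frac{61069}{-1116180} = - 7 \cdot 61069 \left(- \frac{1}{1116180}\right) = \left(-7\right) \left(- \frac{61069}{1116180}\right) = \frac{427483}{1116180} \approx 0.38299$)
$\left(399202 + t{\left(Y{\left(-21 \right)} \right)}\right) \left(R{\left(-706,-20 \right)} + I\right) = \left(399202 + 4\right) \left(259 + \frac{427483}{1116180}\right) = 399206 \cdot \frac{289518103}{1116180} = \frac{57788681913109}{558090}$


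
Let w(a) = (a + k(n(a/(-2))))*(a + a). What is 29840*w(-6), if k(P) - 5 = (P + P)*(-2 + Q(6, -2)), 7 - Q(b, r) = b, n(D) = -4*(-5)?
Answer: 14681280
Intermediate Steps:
n(D) = 20
Q(b, r) = 7 - b
k(P) = 5 - 2*P (k(P) = 5 + (P + P)*(-2 + (7 - 1*6)) = 5 + (2*P)*(-2 + (7 - 6)) = 5 + (2*P)*(-2 + 1) = 5 + (2*P)*(-1) = 5 - 2*P)
w(a) = 2*a*(-35 + a) (w(a) = (a + (5 - 2*20))*(a + a) = (a + (5 - 40))*(2*a) = (a - 35)*(2*a) = (-35 + a)*(2*a) = 2*a*(-35 + a))
29840*w(-6) = 29840*(2*(-6)*(-35 - 6)) = 29840*(2*(-6)*(-41)) = 29840*492 = 14681280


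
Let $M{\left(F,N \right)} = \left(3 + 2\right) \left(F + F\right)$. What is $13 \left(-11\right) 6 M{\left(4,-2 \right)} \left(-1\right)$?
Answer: $34320$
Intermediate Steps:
$M{\left(F,N \right)} = 10 F$ ($M{\left(F,N \right)} = 5 \cdot 2 F = 10 F$)
$13 \left(-11\right) 6 M{\left(4,-2 \right)} \left(-1\right) = 13 \left(-11\right) 6 \cdot 10 \cdot 4 \left(-1\right) = - 143 \cdot 6 \cdot 40 \left(-1\right) = - 143 \cdot 240 \left(-1\right) = \left(-143\right) \left(-240\right) = 34320$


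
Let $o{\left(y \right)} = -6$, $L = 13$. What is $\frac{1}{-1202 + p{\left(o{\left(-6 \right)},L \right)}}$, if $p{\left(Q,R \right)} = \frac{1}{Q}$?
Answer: $- \frac{6}{7213} \approx -0.00083183$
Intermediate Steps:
$\frac{1}{-1202 + p{\left(o{\left(-6 \right)},L \right)}} = \frac{1}{-1202 + \frac{1}{-6}} = \frac{1}{-1202 - \frac{1}{6}} = \frac{1}{- \frac{7213}{6}} = - \frac{6}{7213}$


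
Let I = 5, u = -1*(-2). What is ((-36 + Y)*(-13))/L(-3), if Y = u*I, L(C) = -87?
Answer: -338/87 ≈ -3.8851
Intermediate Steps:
u = 2
Y = 10 (Y = 2*5 = 10)
((-36 + Y)*(-13))/L(-3) = ((-36 + 10)*(-13))/(-87) = -26*(-13)*(-1/87) = 338*(-1/87) = -338/87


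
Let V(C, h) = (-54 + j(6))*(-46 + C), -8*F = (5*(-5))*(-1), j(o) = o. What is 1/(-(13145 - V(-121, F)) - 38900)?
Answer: -1/44029 ≈ -2.2712e-5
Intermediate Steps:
F = -25/8 (F = -5*(-5)*(-1)/8 = -(-25)*(-1)/8 = -⅛*25 = -25/8 ≈ -3.1250)
V(C, h) = 2208 - 48*C (V(C, h) = (-54 + 6)*(-46 + C) = -48*(-46 + C) = 2208 - 48*C)
1/(-(13145 - V(-121, F)) - 38900) = 1/(-(13145 - (2208 - 48*(-121))) - 38900) = 1/(-(13145 - (2208 + 5808)) - 38900) = 1/(-(13145 - 1*8016) - 38900) = 1/(-(13145 - 8016) - 38900) = 1/(-1*5129 - 38900) = 1/(-5129 - 38900) = 1/(-44029) = -1/44029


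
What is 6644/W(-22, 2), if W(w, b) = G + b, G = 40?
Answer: 3322/21 ≈ 158.19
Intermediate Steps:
W(w, b) = 40 + b
6644/W(-22, 2) = 6644/(40 + 2) = 6644/42 = 6644*(1/42) = 3322/21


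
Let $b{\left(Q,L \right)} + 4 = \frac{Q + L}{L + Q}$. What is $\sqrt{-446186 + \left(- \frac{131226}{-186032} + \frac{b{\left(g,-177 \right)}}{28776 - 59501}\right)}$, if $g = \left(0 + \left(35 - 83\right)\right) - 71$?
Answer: $\frac{i \sqrt{36443019600747935488082}}{285791660} \approx 667.97 i$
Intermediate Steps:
$g = -119$ ($g = \left(0 + \left(35 - 83\right)\right) - 71 = \left(0 - 48\right) - 71 = -48 - 71 = -119$)
$b{\left(Q,L \right)} = -3$ ($b{\left(Q,L \right)} = -4 + \frac{Q + L}{L + Q} = -4 + \frac{L + Q}{L + Q} = -4 + 1 = -3$)
$\sqrt{-446186 + \left(- \frac{131226}{-186032} + \frac{b{\left(g,-177 \right)}}{28776 - 59501}\right)} = \sqrt{-446186 - \left(- \frac{65613}{93016} + \frac{3}{28776 - 59501}\right)} = \sqrt{-446186 - \left(- \frac{65613}{93016} + \frac{3}{-30725}\right)} = \sqrt{-446186 + \left(\frac{65613}{93016} - - \frac{3}{30725}\right)} = \sqrt{-446186 + \left(\frac{65613}{93016} + \frac{3}{30725}\right)} = \sqrt{-446186 + \frac{2016238473}{2857916600}} = \sqrt{- \frac{1275160359849127}{2857916600}} = \frac{i \sqrt{36443019600747935488082}}{285791660}$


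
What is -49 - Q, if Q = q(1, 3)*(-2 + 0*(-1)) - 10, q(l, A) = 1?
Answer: -37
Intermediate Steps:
Q = -12 (Q = 1*(-2 + 0*(-1)) - 10 = 1*(-2 + 0) - 10 = 1*(-2) - 10 = -2 - 10 = -12)
-49 - Q = -49 - 1*(-12) = -49 + 12 = -37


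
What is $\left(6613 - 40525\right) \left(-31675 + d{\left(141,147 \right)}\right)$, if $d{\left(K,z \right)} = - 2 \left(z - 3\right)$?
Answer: $1083929256$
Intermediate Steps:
$d{\left(K,z \right)} = 6 - 2 z$ ($d{\left(K,z \right)} = - 2 \left(-3 + z\right) = 6 - 2 z$)
$\left(6613 - 40525\right) \left(-31675 + d{\left(141,147 \right)}\right) = \left(6613 - 40525\right) \left(-31675 + \left(6 - 294\right)\right) = - 33912 \left(-31675 + \left(6 - 294\right)\right) = - 33912 \left(-31675 - 288\right) = \left(-33912\right) \left(-31963\right) = 1083929256$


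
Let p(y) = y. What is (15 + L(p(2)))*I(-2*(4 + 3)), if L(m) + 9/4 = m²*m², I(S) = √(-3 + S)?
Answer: 115*I*√17/4 ≈ 118.54*I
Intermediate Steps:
L(m) = -9/4 + m⁴ (L(m) = -9/4 + m²*m² = -9/4 + m⁴)
(15 + L(p(2)))*I(-2*(4 + 3)) = (15 + (-9/4 + 2⁴))*√(-3 - 2*(4 + 3)) = (15 + (-9/4 + 16))*√(-3 - 2*7) = (15 + 55/4)*√(-3 - 14) = 115*√(-17)/4 = 115*(I*√17)/4 = 115*I*√17/4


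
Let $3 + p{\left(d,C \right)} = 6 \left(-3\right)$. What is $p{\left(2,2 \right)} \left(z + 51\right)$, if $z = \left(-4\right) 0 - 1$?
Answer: $-1050$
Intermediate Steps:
$z = -1$ ($z = 0 - 1 = -1$)
$p{\left(d,C \right)} = -21$ ($p{\left(d,C \right)} = -3 + 6 \left(-3\right) = -3 - 18 = -21$)
$p{\left(2,2 \right)} \left(z + 51\right) = - 21 \left(-1 + 51\right) = \left(-21\right) 50 = -1050$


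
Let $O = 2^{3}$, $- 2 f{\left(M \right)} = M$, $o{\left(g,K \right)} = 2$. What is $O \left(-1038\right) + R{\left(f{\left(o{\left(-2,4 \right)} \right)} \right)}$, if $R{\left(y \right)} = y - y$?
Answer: $-8304$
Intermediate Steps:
$f{\left(M \right)} = - \frac{M}{2}$
$R{\left(y \right)} = 0$
$O = 8$
$O \left(-1038\right) + R{\left(f{\left(o{\left(-2,4 \right)} \right)} \right)} = 8 \left(-1038\right) + 0 = -8304 + 0 = -8304$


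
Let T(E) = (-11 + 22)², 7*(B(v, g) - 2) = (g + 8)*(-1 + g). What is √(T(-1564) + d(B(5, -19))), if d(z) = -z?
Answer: √4291/7 ≈ 9.3580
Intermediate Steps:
B(v, g) = 2 + (-1 + g)*(8 + g)/7 (B(v, g) = 2 + ((g + 8)*(-1 + g))/7 = 2 + ((8 + g)*(-1 + g))/7 = 2 + ((-1 + g)*(8 + g))/7 = 2 + (-1 + g)*(8 + g)/7)
T(E) = 121 (T(E) = 11² = 121)
√(T(-1564) + d(B(5, -19))) = √(121 - (6/7 - 19 + (⅐)*(-19)²)) = √(121 - (6/7 - 19 + (⅐)*361)) = √(121 - (6/7 - 19 + 361/7)) = √(121 - 1*234/7) = √(121 - 234/7) = √(613/7) = √4291/7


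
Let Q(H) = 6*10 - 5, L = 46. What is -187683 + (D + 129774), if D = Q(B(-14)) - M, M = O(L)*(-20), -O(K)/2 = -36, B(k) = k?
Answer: -56414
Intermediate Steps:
O(K) = 72 (O(K) = -2*(-36) = 72)
Q(H) = 55 (Q(H) = 60 - 5 = 55)
M = -1440 (M = 72*(-20) = -1440)
D = 1495 (D = 55 - 1*(-1440) = 55 + 1440 = 1495)
-187683 + (D + 129774) = -187683 + (1495 + 129774) = -187683 + 131269 = -56414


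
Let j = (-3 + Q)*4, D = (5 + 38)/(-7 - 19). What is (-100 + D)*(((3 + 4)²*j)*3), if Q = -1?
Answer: 3108168/13 ≈ 2.3909e+5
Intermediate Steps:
D = -43/26 (D = 43/(-26) = 43*(-1/26) = -43/26 ≈ -1.6538)
j = -16 (j = (-3 - 1)*4 = -4*4 = -16)
(-100 + D)*(((3 + 4)²*j)*3) = (-100 - 43/26)*(((3 + 4)²*(-16))*3) = -2643*7²*(-16)*3/26 = -2643*49*(-16)*3/26 = -(-1036056)*3/13 = -2643/26*(-2352) = 3108168/13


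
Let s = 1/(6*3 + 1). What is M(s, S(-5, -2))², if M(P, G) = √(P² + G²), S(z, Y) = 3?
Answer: 3250/361 ≈ 9.0028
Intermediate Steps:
s = 1/19 (s = 1/(18 + 1) = 1/19 ≈ 0.052632)
M(P, G) = √(G² + P²)
M(s, S(-5, -2))² = (√(3² + (1/19)²))² = (√(9 + 1/361))² = (√(3250/361))² = (5*√130/19)² = 3250/361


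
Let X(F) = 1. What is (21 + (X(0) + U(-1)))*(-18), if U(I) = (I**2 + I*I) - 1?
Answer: -414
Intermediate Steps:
U(I) = -1 + 2*I**2 (U(I) = (I**2 + I**2) - 1 = 2*I**2 - 1 = -1 + 2*I**2)
(21 + (X(0) + U(-1)))*(-18) = (21 + (1 + (-1 + 2*(-1)**2)))*(-18) = (21 + (1 + (-1 + 2*1)))*(-18) = (21 + (1 + (-1 + 2)))*(-18) = (21 + (1 + 1))*(-18) = (21 + 2)*(-18) = 23*(-18) = -414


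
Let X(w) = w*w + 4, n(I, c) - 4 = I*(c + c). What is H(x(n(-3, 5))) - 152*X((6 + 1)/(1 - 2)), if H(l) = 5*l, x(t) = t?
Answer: -8186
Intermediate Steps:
n(I, c) = 4 + 2*I*c (n(I, c) = 4 + I*(c + c) = 4 + I*(2*c) = 4 + 2*I*c)
X(w) = 4 + w² (X(w) = w² + 4 = 4 + w²)
H(x(n(-3, 5))) - 152*X((6 + 1)/(1 - 2)) = 5*(4 + 2*(-3)*5) - 152*(4 + ((6 + 1)/(1 - 2))²) = 5*(4 - 30) - 152*(4 + (7/(-1))²) = 5*(-26) - 152*(4 + (7*(-1))²) = -130 - 152*(4 + (-7)²) = -130 - 152*(4 + 49) = -130 - 152*53 = -130 - 8056 = -8186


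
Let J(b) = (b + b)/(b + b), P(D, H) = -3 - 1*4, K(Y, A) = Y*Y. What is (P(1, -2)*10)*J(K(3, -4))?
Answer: -70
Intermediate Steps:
K(Y, A) = Y²
P(D, H) = -7 (P(D, H) = -3 - 4 = -7)
J(b) = 1 (J(b) = (2*b)/((2*b)) = (2*b)*(1/(2*b)) = 1)
(P(1, -2)*10)*J(K(3, -4)) = -7*10*1 = -70*1 = -70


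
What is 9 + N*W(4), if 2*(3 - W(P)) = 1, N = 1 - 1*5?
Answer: -1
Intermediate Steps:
N = -4 (N = 1 - 5 = -4)
W(P) = 5/2 (W(P) = 3 - ½*1 = 3 - ½ = 5/2)
9 + N*W(4) = 9 - 4*5/2 = 9 - 10 = -1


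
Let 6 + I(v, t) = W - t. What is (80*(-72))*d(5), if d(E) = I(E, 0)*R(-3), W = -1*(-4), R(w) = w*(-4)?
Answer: 138240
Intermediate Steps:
R(w) = -4*w
W = 4
I(v, t) = -2 - t (I(v, t) = -6 + (4 - t) = -2 - t)
d(E) = -24 (d(E) = (-2 - 1*0)*(-4*(-3)) = (-2 + 0)*12 = -2*12 = -24)
(80*(-72))*d(5) = (80*(-72))*(-24) = -5760*(-24) = 138240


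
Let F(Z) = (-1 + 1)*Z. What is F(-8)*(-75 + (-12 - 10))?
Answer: 0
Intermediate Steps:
F(Z) = 0 (F(Z) = 0*Z = 0)
F(-8)*(-75 + (-12 - 10)) = 0*(-75 + (-12 - 10)) = 0*(-75 - 22) = 0*(-97) = 0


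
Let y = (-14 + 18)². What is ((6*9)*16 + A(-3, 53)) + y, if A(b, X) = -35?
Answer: 845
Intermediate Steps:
y = 16 (y = 4² = 16)
((6*9)*16 + A(-3, 53)) + y = ((6*9)*16 - 35) + 16 = (54*16 - 35) + 16 = (864 - 35) + 16 = 829 + 16 = 845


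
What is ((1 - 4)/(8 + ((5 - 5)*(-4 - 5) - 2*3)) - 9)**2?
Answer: 441/4 ≈ 110.25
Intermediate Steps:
((1 - 4)/(8 + ((5 - 5)*(-4 - 5) - 2*3)) - 9)**2 = (-3/(8 + (0*(-9) - 6)) - 9)**2 = (-3/(8 + (0 - 6)) - 9)**2 = (-3/(8 - 6) - 9)**2 = (-3/2 - 9)**2 = (-21/2)**2 = 441/4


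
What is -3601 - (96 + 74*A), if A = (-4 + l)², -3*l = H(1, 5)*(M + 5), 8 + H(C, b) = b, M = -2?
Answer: -3771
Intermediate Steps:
H(C, b) = -8 + b
l = 3 (l = -(-8 + 5)*(-2 + 5)/3 = -(-1)*3 = -⅓*(-9) = 3)
A = 1 (A = (-4 + 3)² = (-1)² = 1)
-3601 - (96 + 74*A) = -3601 - (96 + 74*1) = -3601 - (96 + 74) = -3601 - 1*170 = -3601 - 170 = -3771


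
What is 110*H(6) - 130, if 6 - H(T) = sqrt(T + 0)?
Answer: 530 - 110*sqrt(6) ≈ 260.56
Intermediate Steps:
H(T) = 6 - sqrt(T) (H(T) = 6 - sqrt(T + 0) = 6 - sqrt(T))
110*H(6) - 130 = 110*(6 - sqrt(6)) - 130 = (660 - 110*sqrt(6)) - 130 = 530 - 110*sqrt(6)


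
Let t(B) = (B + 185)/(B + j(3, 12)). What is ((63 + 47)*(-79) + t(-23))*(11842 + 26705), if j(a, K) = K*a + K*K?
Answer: -52584583896/157 ≈ -3.3493e+8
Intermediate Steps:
j(a, K) = K² + K*a (j(a, K) = K*a + K² = K² + K*a)
t(B) = (185 + B)/(180 + B) (t(B) = (B + 185)/(B + 12*(12 + 3)) = (185 + B)/(B + 12*15) = (185 + B)/(B + 180) = (185 + B)/(180 + B))
((63 + 47)*(-79) + t(-23))*(11842 + 26705) = ((63 + 47)*(-79) + (185 - 23)/(180 - 23))*(11842 + 26705) = (110*(-79) + 162/157)*38547 = (-8690 + (1/157)*162)*38547 = (-8690 + 162/157)*38547 = -1364168/157*38547 = -52584583896/157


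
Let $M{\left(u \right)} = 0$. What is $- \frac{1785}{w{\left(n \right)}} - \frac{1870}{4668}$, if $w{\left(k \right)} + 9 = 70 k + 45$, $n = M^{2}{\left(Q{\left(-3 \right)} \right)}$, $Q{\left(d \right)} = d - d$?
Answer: $- \frac{77775}{1556} \approx -49.984$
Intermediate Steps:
$Q{\left(d \right)} = 0$
$n = 0$ ($n = 0^{2} = 0$)
$w{\left(k \right)} = 36 + 70 k$ ($w{\left(k \right)} = -9 + \left(70 k + 45\right) = -9 + \left(45 + 70 k\right) = 36 + 70 k$)
$- \frac{1785}{w{\left(n \right)}} - \frac{1870}{4668} = - \frac{1785}{36 + 70 \cdot 0} - \frac{1870}{4668} = - \frac{1785}{36 + 0} - \frac{935}{2334} = - \frac{1785}{36} - \frac{935}{2334} = \left(-1785\right) \frac{1}{36} - \frac{935}{2334} = - \frac{595}{12} - \frac{935}{2334} = - \frac{77775}{1556}$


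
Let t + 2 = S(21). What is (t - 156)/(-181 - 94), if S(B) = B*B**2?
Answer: -9103/275 ≈ -33.102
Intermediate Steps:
S(B) = B**3
t = 9259 (t = -2 + 21**3 = -2 + 9261 = 9259)
(t - 156)/(-181 - 94) = (9259 - 156)/(-181 - 94) = 9103/(-275) = 9103*(-1/275) = -9103/275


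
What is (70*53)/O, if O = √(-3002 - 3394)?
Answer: -1855*I*√1599/1599 ≈ -46.39*I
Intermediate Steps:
O = 2*I*√1599 (O = √(-6396) = 2*I*√1599 ≈ 79.975*I)
(70*53)/O = (70*53)/((2*I*√1599)) = 3710*(-I*√1599/3198) = -1855*I*√1599/1599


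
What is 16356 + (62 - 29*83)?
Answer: 14011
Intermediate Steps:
16356 + (62 - 29*83) = 16356 + (62 - 2407) = 16356 - 2345 = 14011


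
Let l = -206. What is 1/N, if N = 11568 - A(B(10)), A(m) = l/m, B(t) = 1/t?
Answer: 1/13628 ≈ 7.3378e-5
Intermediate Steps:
A(m) = -206/m
N = 13628 (N = 11568 - (-206)/(1/10) = 11568 - (-206)/1/10 = 11568 - (-206)*10 = 11568 - 1*(-2060) = 11568 + 2060 = 13628)
1/N = 1/13628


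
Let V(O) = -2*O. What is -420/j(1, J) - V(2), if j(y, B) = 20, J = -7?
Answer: -17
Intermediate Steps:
-420/j(1, J) - V(2) = -420/20 - (-2)*2 = -420*1/20 - 1*(-4) = -21 + 4 = -17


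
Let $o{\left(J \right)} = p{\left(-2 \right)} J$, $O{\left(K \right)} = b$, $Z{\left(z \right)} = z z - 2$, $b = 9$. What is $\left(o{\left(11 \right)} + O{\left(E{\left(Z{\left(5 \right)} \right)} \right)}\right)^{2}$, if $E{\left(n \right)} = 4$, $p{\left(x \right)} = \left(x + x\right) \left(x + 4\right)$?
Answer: $6241$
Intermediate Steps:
$p{\left(x \right)} = 2 x \left(4 + x\right)$
$Z{\left(z \right)} = -2 + z^{2}$ ($Z{\left(z \right)} = z^{2} - 2 = -2 + z^{2}$)
$O{\left(K \right)} = 9$
$o{\left(J \right)} = - 8 J$ ($o{\left(J \right)} = 2 \left(-2\right) \left(4 - 2\right) J = 2 \left(-2\right) 2 J = - 8 J$)
$\left(o{\left(11 \right)} + O{\left(E{\left(Z{\left(5 \right)} \right)} \right)}\right)^{2} = \left(\left(-8\right) 11 + 9\right)^{2} = \left(-88 + 9\right)^{2} = \left(-79\right)^{2} = 6241$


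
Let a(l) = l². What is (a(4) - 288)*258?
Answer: -70176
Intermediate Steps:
(a(4) - 288)*258 = (4² - 288)*258 = (16 - 288)*258 = -272*258 = -70176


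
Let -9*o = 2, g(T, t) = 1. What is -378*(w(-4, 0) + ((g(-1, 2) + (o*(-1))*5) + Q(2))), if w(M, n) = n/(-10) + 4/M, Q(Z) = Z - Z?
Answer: -420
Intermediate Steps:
Q(Z) = 0
o = -2/9 (o = -⅑*2 = -2/9 ≈ -0.22222)
w(M, n) = 4/M - n/10 (w(M, n) = n*(-⅒) + 4/M = -n/10 + 4/M = 4/M - n/10)
-378*(w(-4, 0) + ((g(-1, 2) + (o*(-1))*5) + Q(2))) = -378*((4/(-4) - ⅒*0) + ((1 - 2/9*(-1)*5) + 0)) = -378*((4*(-¼) + 0) + ((1 + (2/9)*5) + 0)) = -378*((-1 + 0) + ((1 + 10/9) + 0)) = -378*(-1 + (19/9 + 0)) = -378*(-1 + 19/9) = -378*10/9 = -420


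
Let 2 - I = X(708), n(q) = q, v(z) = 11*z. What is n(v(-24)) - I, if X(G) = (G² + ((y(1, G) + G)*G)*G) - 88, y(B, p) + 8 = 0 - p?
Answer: -3509202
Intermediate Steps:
y(B, p) = -8 - p (y(B, p) = -8 + (0 - p) = -8 - p)
X(G) = -88 - 7*G² (X(G) = (G² + (((-8 - G) + G)*G)*G) - 88 = (G² + (-8*G)*G) - 88 = (G² - 8*G²) - 88 = -7*G² - 88 = -88 - 7*G²)
I = 3508938 (I = 2 - (-88 - 7*708²) = 2 - (-88 - 7*501264) = 2 - (-88 - 3508848) = 2 - 1*(-3508936) = 2 + 3508936 = 3508938)
n(v(-24)) - I = 11*(-24) - 1*3508938 = -264 - 3508938 = -3509202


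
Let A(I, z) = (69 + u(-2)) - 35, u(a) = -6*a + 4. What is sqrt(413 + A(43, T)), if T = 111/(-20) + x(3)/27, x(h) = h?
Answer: sqrt(463) ≈ 21.517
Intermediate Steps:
u(a) = 4 - 6*a
T = -979/180 (T = 111/(-20) + 3/27 = 111*(-1/20) + 3*(1/27) = -111/20 + 1/9 = -979/180 ≈ -5.4389)
A(I, z) = 50 (A(I, z) = (69 + (4 - 6*(-2))) - 35 = (69 + (4 + 12)) - 35 = (69 + 16) - 35 = 85 - 35 = 50)
sqrt(413 + A(43, T)) = sqrt(413 + 50) = sqrt(463)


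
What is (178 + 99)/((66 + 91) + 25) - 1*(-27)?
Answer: 5191/182 ≈ 28.522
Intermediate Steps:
(178 + 99)/((66 + 91) + 25) - 1*(-27) = 277/(157 + 25) + 27 = 277/182 + 27 = 5191/182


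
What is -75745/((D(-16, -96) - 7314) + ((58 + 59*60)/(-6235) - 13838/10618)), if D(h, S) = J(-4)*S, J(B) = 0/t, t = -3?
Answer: 2507281828175/242167453857 ≈ 10.354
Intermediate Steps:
J(B) = 0 (J(B) = 0/(-3) = 0*(-⅓) = 0)
D(h, S) = 0 (D(h, S) = 0*S = 0)
-75745/((D(-16, -96) - 7314) + ((58 + 59*60)/(-6235) - 13838/10618)) = -75745/((0 - 7314) + ((58 + 59*60)/(-6235) - 13838/10618)) = -75745/(-7314 + ((58 + 3540)*(-1/6235) - 13838*1/10618)) = -75745/(-7314 + (3598*(-1/6235) - 6919/5309)) = -75745/(-7314 + (-3598/6235 - 6919/5309)) = -75745/(-7314 - 62241747/33101615) = -75745/(-242167453857/33101615) = -75745*(-33101615/242167453857) = 2507281828175/242167453857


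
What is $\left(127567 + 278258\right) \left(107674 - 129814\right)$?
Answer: $-8984965500$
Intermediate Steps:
$\left(127567 + 278258\right) \left(107674 - 129814\right) = 405825 \left(-22140\right) = -8984965500$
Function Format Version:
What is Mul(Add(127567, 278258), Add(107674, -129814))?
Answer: -8984965500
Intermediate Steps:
Mul(Add(127567, 278258), Add(107674, -129814)) = Mul(405825, -22140) = -8984965500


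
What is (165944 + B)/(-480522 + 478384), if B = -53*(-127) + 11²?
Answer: -86398/1069 ≈ -80.821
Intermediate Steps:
B = 6852 (B = 6731 + 121 = 6852)
(165944 + B)/(-480522 + 478384) = (165944 + 6852)/(-480522 + 478384) = 172796/(-2138) = 172796*(-1/2138) = -86398/1069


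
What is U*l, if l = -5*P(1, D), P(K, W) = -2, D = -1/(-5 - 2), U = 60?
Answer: 600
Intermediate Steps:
D = 1/7 (D = -1/(-7) = -1*(-1/7) = 1/7 ≈ 0.14286)
l = 10 (l = -5*(-2) = 10)
U*l = 60*10 = 600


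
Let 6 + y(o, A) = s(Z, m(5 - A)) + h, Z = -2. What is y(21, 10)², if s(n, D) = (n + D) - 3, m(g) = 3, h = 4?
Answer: 16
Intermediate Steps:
s(n, D) = -3 + D + n (s(n, D) = (D + n) - 3 = -3 + D + n)
y(o, A) = -4 (y(o, A) = -6 + ((-3 + 3 - 2) + 4) = -6 + (-2 + 4) = -6 + 2 = -4)
y(21, 10)² = (-4)² = 16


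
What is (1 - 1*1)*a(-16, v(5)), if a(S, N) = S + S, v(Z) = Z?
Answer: 0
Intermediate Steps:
a(S, N) = 2*S
(1 - 1*1)*a(-16, v(5)) = (1 - 1*1)*(2*(-16)) = (1 - 1)*(-32) = 0*(-32) = 0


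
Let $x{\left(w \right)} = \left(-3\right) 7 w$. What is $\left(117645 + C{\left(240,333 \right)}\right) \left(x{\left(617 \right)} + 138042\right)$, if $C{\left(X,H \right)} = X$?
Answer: $14745645225$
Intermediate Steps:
$x{\left(w \right)} = - 21 w$
$\left(117645 + C{\left(240,333 \right)}\right) \left(x{\left(617 \right)} + 138042\right) = \left(117645 + 240\right) \left(\left(-21\right) 617 + 138042\right) = 117885 \left(-12957 + 138042\right) = 117885 \cdot 125085 = 14745645225$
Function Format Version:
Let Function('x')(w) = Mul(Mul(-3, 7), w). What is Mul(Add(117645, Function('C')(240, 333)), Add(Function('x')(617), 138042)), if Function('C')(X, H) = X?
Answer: 14745645225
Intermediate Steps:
Function('x')(w) = Mul(-21, w)
Mul(Add(117645, Function('C')(240, 333)), Add(Function('x')(617), 138042)) = Mul(Add(117645, 240), Add(Mul(-21, 617), 138042)) = Mul(117885, Add(-12957, 138042)) = Mul(117885, 125085) = 14745645225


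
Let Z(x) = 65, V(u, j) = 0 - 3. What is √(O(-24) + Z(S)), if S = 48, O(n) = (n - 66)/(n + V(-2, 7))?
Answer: √615/3 ≈ 8.2664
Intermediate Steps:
V(u, j) = -3
O(n) = (-66 + n)/(-3 + n) (O(n) = (n - 66)/(n - 3) = (-66 + n)/(-3 + n))
√(O(-24) + Z(S)) = √((-66 - 24)/(-3 - 24) + 65) = √(-90/(-27) + 65) = √(-1/27*(-90) + 65) = √(10/3 + 65) = √(205/3) = √615/3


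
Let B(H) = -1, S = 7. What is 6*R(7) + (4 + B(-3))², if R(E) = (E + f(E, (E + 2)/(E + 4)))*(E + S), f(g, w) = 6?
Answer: 1101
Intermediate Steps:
R(E) = (6 + E)*(7 + E) (R(E) = (E + 6)*(E + 7) = (6 + E)*(7 + E))
6*R(7) + (4 + B(-3))² = 6*(42 + 7² + 13*7) + (4 - 1)² = 6*(42 + 49 + 91) + 3² = 6*182 + 9 = 1092 + 9 = 1101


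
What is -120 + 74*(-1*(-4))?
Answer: 176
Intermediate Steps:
-120 + 74*(-1*(-4)) = -120 + 74*4 = -120 + 296 = 176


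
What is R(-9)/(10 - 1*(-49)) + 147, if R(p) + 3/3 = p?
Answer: 8663/59 ≈ 146.83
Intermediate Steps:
R(p) = -1 + p
R(-9)/(10 - 1*(-49)) + 147 = (-1 - 9)/(10 - 1*(-49)) + 147 = -10/(10 + 49) + 147 = -10/59 + 147 = 8663/59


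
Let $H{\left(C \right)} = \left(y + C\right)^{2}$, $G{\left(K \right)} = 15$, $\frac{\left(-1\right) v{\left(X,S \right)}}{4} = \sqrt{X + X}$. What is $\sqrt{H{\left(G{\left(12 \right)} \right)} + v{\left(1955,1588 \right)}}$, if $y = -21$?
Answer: $2 \sqrt{9 - \sqrt{3910}} \approx 14.633 i$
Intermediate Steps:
$v{\left(X,S \right)} = - 4 \sqrt{2} \sqrt{X}$ ($v{\left(X,S \right)} = - 4 \sqrt{X + X} = - 4 \sqrt{2 X} = - 4 \sqrt{2} \sqrt{X}$)
$H{\left(C \right)} = \left(-21 + C\right)^{2}$
$\sqrt{H{\left(G{\left(12 \right)} \right)} + v{\left(1955,1588 \right)}} = \sqrt{\left(-21 + 15\right)^{2} - 4 \sqrt{2} \sqrt{1955}} = \sqrt{\left(-6\right)^{2} - 4 \sqrt{3910}} = \sqrt{36 - 4 \sqrt{3910}}$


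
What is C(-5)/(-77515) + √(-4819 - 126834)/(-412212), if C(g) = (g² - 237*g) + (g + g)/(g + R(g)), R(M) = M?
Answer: -1211/77515 - I*√131653/412212 ≈ -0.015623 - 0.00088023*I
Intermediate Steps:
C(g) = 1 + g² - 237*g (C(g) = (g² - 237*g) + (g + g)/(g + g) = (g² - 237*g) + (2*g)/((2*g)) = (g² - 237*g) + (2*g)*(1/(2*g)) = (g² - 237*g) + 1 = 1 + g² - 237*g)
C(-5)/(-77515) + √(-4819 - 126834)/(-412212) = (1 + (-5)² - 237*(-5))/(-77515) + √(-4819 - 126834)/(-412212) = (1 + 25 + 1185)*(-1/77515) + √(-131653)*(-1/412212) = 1211*(-1/77515) + (I*√131653)*(-1/412212) = -1211/77515 - I*√131653/412212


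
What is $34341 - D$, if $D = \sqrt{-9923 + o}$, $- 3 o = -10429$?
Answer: $34341 - \frac{2 i \sqrt{14505}}{3} \approx 34341.0 - 80.291 i$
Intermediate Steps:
$o = \frac{10429}{3}$ ($o = \left(- \frac{1}{3}\right) \left(-10429\right) = \frac{10429}{3} \approx 3476.3$)
$D = \frac{2 i \sqrt{14505}}{3}$ ($D = \sqrt{-9923 + \frac{10429}{3}} = \sqrt{- \frac{19340}{3}} = \frac{2 i \sqrt{14505}}{3} \approx 80.291 i$)
$34341 - D = 34341 - \frac{2 i \sqrt{14505}}{3}$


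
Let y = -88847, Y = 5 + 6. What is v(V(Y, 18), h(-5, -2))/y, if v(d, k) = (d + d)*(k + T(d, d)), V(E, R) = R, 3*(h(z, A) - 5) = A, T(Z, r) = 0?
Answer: -156/88847 ≈ -0.0017558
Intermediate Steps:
h(z, A) = 5 + A/3
Y = 11
v(d, k) = 2*d*k (v(d, k) = (d + d)*(k + 0) = (2*d)*k = 2*d*k)
v(V(Y, 18), h(-5, -2))/y = (2*18*(5 + (1/3)*(-2)))/(-88847) = (2*18*(5 - 2/3))*(-1/88847) = (2*18*(13/3))*(-1/88847) = 156*(-1/88847) = -156/88847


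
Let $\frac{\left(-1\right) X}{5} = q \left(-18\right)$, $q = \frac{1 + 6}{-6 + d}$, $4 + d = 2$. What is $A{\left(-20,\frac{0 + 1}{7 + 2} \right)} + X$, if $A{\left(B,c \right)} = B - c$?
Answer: $- \frac{3559}{36} \approx -98.861$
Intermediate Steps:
$d = -2$ ($d = -4 + 2 = -2$)
$q = - \frac{7}{8}$ ($q = \frac{1 + 6}{-6 - 2} = \frac{7}{-8} = 7 \left(- \frac{1}{8}\right) = - \frac{7}{8} \approx -0.875$)
$X = - \frac{315}{4}$ ($X = - 5 \left(\left(- \frac{7}{8}\right) \left(-18\right)\right) = \left(-5\right) \frac{63}{4} = - \frac{315}{4} \approx -78.75$)
$A{\left(-20,\frac{0 + 1}{7 + 2} \right)} + X = \left(-20 - \frac{0 + 1}{7 + 2}\right) - \frac{315}{4} = \left(-20 - 1 \cdot \frac{1}{9}\right) - \frac{315}{4} = \left(-20 - \frac{1}{9}\right) - \frac{315}{4} = - \frac{181}{9} - \frac{315}{4} = - \frac{3559}{36}$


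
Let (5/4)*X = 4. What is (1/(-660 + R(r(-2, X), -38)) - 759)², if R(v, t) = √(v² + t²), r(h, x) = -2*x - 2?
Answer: 8480584001279755847/14721106970312 + 10295984655*√9466/7360553485156 ≈ 5.7608e+5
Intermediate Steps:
X = 16/5 (X = (⅘)*4 = 16/5 ≈ 3.2000)
r(h, x) = -2 - 2*x
R(v, t) = √(t² + v²)
(1/(-660 + R(r(-2, X), -38)) - 759)² = (1/(-660 + √((-38)² + (-2 - 2*16/5)²)) - 759)² = (1/(-660 + √(1444 + (-2 - 32/5)²)) - 759)² = (1/(-660 + √(1444 + (-42/5)²)) - 759)² = (1/(-660 + √(1444 + 1764/25)) - 759)² = (1/(-660 + √(37864/25)) - 759)² = (1/(-660 + 2*√9466/5) - 759)² = (-759 + 1/(-660 + 2*√9466/5))²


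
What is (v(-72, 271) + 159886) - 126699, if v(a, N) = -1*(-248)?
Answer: 33435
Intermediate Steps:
v(a, N) = 248
(v(-72, 271) + 159886) - 126699 = (248 + 159886) - 126699 = 160134 - 126699 = 33435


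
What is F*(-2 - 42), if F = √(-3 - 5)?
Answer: -88*I*√2 ≈ -124.45*I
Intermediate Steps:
F = 2*I*√2 (F = √(-8) = 2*I*√2 ≈ 2.8284*I)
F*(-2 - 42) = (2*I*√2)*(-2 - 42) = (2*I*√2)*(-44) = -88*I*√2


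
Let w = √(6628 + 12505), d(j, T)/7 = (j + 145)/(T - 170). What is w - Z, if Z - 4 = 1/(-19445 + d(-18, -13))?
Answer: -14237113/3559324 + 19*√53 ≈ 134.32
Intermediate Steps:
d(j, T) = 7*(145 + j)/(-170 + T) (d(j, T) = 7*((j + 145)/(T - 170)) = 7*((145 + j)/(-170 + T)) = 7*(145 + j)/(-170 + T))
w = 19*√53 (w = √19133 = 19*√53 ≈ 138.32)
Z = 14237113/3559324 (Z = 4 + 1/(-19445 + 7*(145 - 18)/(-170 - 13)) = 4 + 1/(-19445 + 7*127/(-183)) = 4 + 1/(-19445 + 7*(-1/183)*127) = 4 + 1/(-19445 - 889/183) = 4 + 1/(-3559324/183) = 4 - 183/3559324 = 14237113/3559324 ≈ 3.9999)
w - Z = 19*√53 - 1*14237113/3559324 = 19*√53 - 14237113/3559324 = -14237113/3559324 + 19*√53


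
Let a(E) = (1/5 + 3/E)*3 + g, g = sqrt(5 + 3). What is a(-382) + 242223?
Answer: 462647031/1910 + 2*sqrt(2) ≈ 2.4223e+5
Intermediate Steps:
g = 2*sqrt(2) (g = sqrt(8) = 2*sqrt(2) ≈ 2.8284)
a(E) = 3/5 + 2*sqrt(2) + 9/E (a(E) = (1/5 + 3/E)*3 + 2*sqrt(2) = (3/5 + 9/E) + 2*sqrt(2) = 3/5 + 2*sqrt(2) + 9/E)
a(-382) + 242223 = (3/5 + 2*sqrt(2) + 9/(-382)) + 242223 = (3/5 + 2*sqrt(2) + 9*(-1/382)) + 242223 = (3/5 + 2*sqrt(2) - 9/382) + 242223 = (1101/1910 + 2*sqrt(2)) + 242223 = 462647031/1910 + 2*sqrt(2)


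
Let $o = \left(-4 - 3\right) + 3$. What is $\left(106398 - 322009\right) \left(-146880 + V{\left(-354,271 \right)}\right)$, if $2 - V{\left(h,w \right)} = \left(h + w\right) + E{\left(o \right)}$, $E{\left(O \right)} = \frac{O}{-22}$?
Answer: $31650655947$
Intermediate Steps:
$o = -4$ ($o = -7 + 3 = -4$)
$E{\left(O \right)} = - \frac{O}{22}$ ($E{\left(O \right)} = O \left(- \frac{1}{22}\right) = - \frac{O}{22}$)
$V{\left(h,w \right)} = \frac{20}{11} - h - w$ ($V{\left(h,w \right)} = 2 - \left(\left(h + w\right) - - \frac{2}{11}\right) = 2 - \left(\left(h + w\right) + \frac{2}{11}\right) = 2 - \left(\frac{2}{11} + h + w\right) = \frac{20}{11} - h - w$)
$\left(106398 - 322009\right) \left(-146880 + V{\left(-354,271 \right)}\right) = \left(106398 - 322009\right) \left(-146880 - - \frac{933}{11}\right) = - 215611 \left(-146880 + \left(\frac{20}{11} + 354 - 271\right)\right) = - 215611 \left(-146880 + \frac{933}{11}\right) = \left(-215611\right) \left(- \frac{1614747}{11}\right) = 31650655947$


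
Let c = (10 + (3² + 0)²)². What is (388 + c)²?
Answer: 75151561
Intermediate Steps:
c = 8281 (c = (10 + (9 + 0)²)² = (10 + 9²)² = (10 + 81)² = 91² = 8281)
(388 + c)² = (388 + 8281)² = 8669² = 75151561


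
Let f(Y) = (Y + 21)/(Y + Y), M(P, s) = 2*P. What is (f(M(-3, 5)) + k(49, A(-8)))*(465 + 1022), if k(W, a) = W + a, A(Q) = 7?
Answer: 325653/4 ≈ 81413.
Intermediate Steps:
f(Y) = (21 + Y)/(2*Y) (f(Y) = (21 + Y)/((2*Y)) = (21 + Y)*(1/(2*Y)) = (21 + Y)/(2*Y))
(f(M(-3, 5)) + k(49, A(-8)))*(465 + 1022) = ((21 + 2*(-3))/(2*((2*(-3)))) + (49 + 7))*(465 + 1022) = ((½)*(21 - 6)/(-6) + 56)*1487 = ((½)*(-⅙)*15 + 56)*1487 = (-5/4 + 56)*1487 = (219/4)*1487 = 325653/4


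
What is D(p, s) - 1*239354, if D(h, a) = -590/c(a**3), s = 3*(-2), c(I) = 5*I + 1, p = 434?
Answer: -258262376/1079 ≈ -2.3935e+5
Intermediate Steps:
c(I) = 1 + 5*I
s = -6
D(h, a) = -590/(1 + 5*a**3)
D(p, s) - 1*239354 = -590/(1 + 5*(-6)**3) - 1*239354 = -590/(1 + 5*(-216)) - 239354 = -590/(1 - 1080) - 239354 = -590/(-1079) - 239354 = -590*(-1/1079) - 239354 = 590/1079 - 239354 = -258262376/1079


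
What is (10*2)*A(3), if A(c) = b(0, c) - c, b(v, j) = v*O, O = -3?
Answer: -60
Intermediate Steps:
b(v, j) = -3*v (b(v, j) = v*(-3) = -3*v)
A(c) = -c (A(c) = -3*0 - c = 0 - c = -c)
(10*2)*A(3) = (10*2)*(-1*3) = 20*(-3) = -60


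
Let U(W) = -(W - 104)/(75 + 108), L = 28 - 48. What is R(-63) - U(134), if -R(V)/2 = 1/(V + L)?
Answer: 952/5063 ≈ 0.18803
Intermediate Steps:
L = -20
U(W) = 104/183 - W/183 (U(W) = -(-104 + W)/183 = -(-104/183 + W/183) = 104/183 - W/183)
R(V) = -2/(-20 + V) (R(V) = -2/(V - 20) = -2/(-20 + V))
R(-63) - U(134) = -2/(-20 - 63) - (104/183 - 1/183*134) = -2/(-83) - (104/183 - 134/183) = -2*(-1/83) - 1*(-10/61) = 2/83 + 10/61 = 952/5063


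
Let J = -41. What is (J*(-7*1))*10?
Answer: 2870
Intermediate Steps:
(J*(-7*1))*10 = -(-287)*10 = -41*(-7)*10 = 287*10 = 2870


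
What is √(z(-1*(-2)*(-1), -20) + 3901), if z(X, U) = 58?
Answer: √3959 ≈ 62.921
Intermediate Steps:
√(z(-1*(-2)*(-1), -20) + 3901) = √(58 + 3901) = √3959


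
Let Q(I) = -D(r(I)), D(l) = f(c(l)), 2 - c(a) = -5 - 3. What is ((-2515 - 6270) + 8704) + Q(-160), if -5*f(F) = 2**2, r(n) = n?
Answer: -401/5 ≈ -80.200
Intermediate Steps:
c(a) = 10 (c(a) = 2 - (-5 - 3) = 2 - 1*(-8) = 2 + 8 = 10)
f(F) = -4/5 (f(F) = -1/5*2**2 = -1/5*4 = -4/5)
D(l) = -4/5
Q(I) = 4/5 (Q(I) = -1*(-4/5) = 4/5)
((-2515 - 6270) + 8704) + Q(-160) = ((-2515 - 6270) + 8704) + 4/5 = (-8785 + 8704) + 4/5 = -81 + 4/5 = -401/5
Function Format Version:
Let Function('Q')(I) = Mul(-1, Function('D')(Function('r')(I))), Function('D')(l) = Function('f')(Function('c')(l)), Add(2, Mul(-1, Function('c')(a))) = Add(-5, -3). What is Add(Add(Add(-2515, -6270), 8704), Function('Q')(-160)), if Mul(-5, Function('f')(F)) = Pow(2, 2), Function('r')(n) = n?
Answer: Rational(-401, 5) ≈ -80.200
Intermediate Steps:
Function('c')(a) = 10 (Function('c')(a) = Add(2, Mul(-1, Add(-5, -3))) = Add(2, Mul(-1, -8)) = Add(2, 8) = 10)
Function('f')(F) = Rational(-4, 5) (Function('f')(F) = Mul(Rational(-1, 5), Pow(2, 2)) = Mul(Rational(-1, 5), 4) = Rational(-4, 5))
Function('D')(l) = Rational(-4, 5)
Function('Q')(I) = Rational(4, 5) (Function('Q')(I) = Mul(-1, Rational(-4, 5)) = Rational(4, 5))
Add(Add(Add(-2515, -6270), 8704), Function('Q')(-160)) = Add(Add(Add(-2515, -6270), 8704), Rational(4, 5)) = Add(Add(-8785, 8704), Rational(4, 5)) = Add(-81, Rational(4, 5)) = Rational(-401, 5)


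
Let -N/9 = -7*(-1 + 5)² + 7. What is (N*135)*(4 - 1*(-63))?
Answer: 8547525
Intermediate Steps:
N = 945 (N = -9*(-7*(-1 + 5)² + 7) = -9*(-7*4² + 7) = -9*(-7*16 + 7) = -9*(-112 + 7) = -9*(-105) = 945)
(N*135)*(4 - 1*(-63)) = (945*135)*(4 - 1*(-63)) = 127575*(4 + 63) = 127575*67 = 8547525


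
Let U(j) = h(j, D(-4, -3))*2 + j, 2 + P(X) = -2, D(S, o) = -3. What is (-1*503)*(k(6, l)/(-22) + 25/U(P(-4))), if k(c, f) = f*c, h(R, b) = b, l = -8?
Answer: 3521/22 ≈ 160.05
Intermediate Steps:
P(X) = -4 (P(X) = -2 - 2 = -4)
k(c, f) = c*f
U(j) = -6 + j (U(j) = -3*2 + j = -6 + j)
(-1*503)*(k(6, l)/(-22) + 25/U(P(-4))) = (-1*503)*((6*(-8))/(-22) + 25/(-6 - 4)) = -503*(-48*(-1/22) + 25/(-10)) = -503*(24/11 + 25*(-⅒)) = -503*(24/11 - 5/2) = -503*(-7/22) = 3521/22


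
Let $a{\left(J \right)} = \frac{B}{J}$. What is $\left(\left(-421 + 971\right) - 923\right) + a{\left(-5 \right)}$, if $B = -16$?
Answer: $- \frac{1849}{5} \approx -369.8$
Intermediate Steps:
$a{\left(J \right)} = - \frac{16}{J}$
$\left(\left(-421 + 971\right) - 923\right) + a{\left(-5 \right)} = \left(\left(-421 + 971\right) - 923\right) - \frac{16}{-5} = \left(550 - 923\right) - - \frac{16}{5} = -373 + \frac{16}{5} = - \frac{1849}{5}$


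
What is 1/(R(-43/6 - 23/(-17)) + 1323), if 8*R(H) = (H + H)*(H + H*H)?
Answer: 4244832/5443253077 ≈ 0.00077983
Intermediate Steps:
R(H) = H*(H + H²)/4 (R(H) = ((H + H)*(H + H*H))/8 = ((2*H)*(H + H²))/8 = (2*H*(H + H²))/8 = H*(H + H²)/4)
1/(R(-43/6 - 23/(-17)) + 1323) = 1/((-43/6 - 23/(-17))²*(1 + (-43/6 - 23/(-17)))/4 + 1323) = 1/((-43*⅙ - 23*(-1/17))²*(1 + (-43*⅙ - 23*(-1/17)))/4 + 1323) = 1/((-43/6 + 23/17)²*(1 + (-43/6 + 23/17))/4 + 1323) = 1/((-593/102)²*(1 - 593/102)/4 + 1323) = 1/((¼)*(351649/10404)*(-491/102) + 1323) = 1/(-172659659/4244832 + 1323) = 1/(5443253077/4244832) = 4244832/5443253077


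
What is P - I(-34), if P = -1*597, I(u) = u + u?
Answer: -529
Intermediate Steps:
I(u) = 2*u
P = -597
P - I(-34) = -597 - 2*(-34) = -597 - 1*(-68) = -597 + 68 = -529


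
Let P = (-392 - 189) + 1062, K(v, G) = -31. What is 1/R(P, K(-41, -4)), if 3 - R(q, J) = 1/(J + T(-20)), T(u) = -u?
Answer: 11/34 ≈ 0.32353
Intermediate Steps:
P = 481 (P = -581 + 1062 = 481)
R(q, J) = 3 - 1/(20 + J) (R(q, J) = 3 - 1/(J - 1*(-20)) = 3 - 1/(J + 20) = 3 - 1/(20 + J))
1/R(P, K(-41, -4)) = 1/((59 + 3*(-31))/(20 - 31)) = 1/((59 - 93)/(-11)) = 1/(-1/11*(-34)) = 1/(34/11) = 11/34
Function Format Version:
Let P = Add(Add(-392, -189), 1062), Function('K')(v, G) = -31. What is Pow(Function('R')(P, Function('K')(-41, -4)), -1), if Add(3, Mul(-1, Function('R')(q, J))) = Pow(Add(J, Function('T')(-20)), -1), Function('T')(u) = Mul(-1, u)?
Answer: Rational(11, 34) ≈ 0.32353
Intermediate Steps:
P = 481 (P = Add(-581, 1062) = 481)
Function('R')(q, J) = Add(3, Mul(-1, Pow(Add(20, J), -1))) (Function('R')(q, J) = Add(3, Mul(-1, Pow(Add(J, Mul(-1, -20)), -1))) = Add(3, Mul(-1, Pow(Add(J, 20), -1))) = Add(3, Mul(-1, Pow(Add(20, J), -1))))
Pow(Function('R')(P, Function('K')(-41, -4)), -1) = Pow(Mul(Pow(Add(20, -31), -1), Add(59, Mul(3, -31))), -1) = Pow(Mul(Pow(-11, -1), Add(59, -93)), -1) = Pow(Mul(Rational(-1, 11), -34), -1) = Pow(Rational(34, 11), -1) = Rational(11, 34)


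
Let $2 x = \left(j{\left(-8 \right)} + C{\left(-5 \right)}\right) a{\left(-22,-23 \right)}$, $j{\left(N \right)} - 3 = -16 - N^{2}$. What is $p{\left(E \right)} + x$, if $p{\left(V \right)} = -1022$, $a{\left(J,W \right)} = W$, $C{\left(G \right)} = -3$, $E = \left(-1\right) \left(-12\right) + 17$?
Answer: $-102$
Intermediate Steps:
$E = 29$ ($E = 12 + 17 = 29$)
$j{\left(N \right)} = -13 - N^{2}$ ($j{\left(N \right)} = 3 - \left(16 + N^{2}\right) = -13 - N^{2}$)
$x = 920$ ($x = \frac{\left(\left(-13 - \left(-8\right)^{2}\right) - 3\right) \left(-23\right)}{2} = \frac{\left(\left(-13 - 64\right) - 3\right) \left(-23\right)}{2} = \frac{\left(-77 - 3\right) \left(-23\right)}{2} = \frac{\left(-80\right) \left(-23\right)}{2} = \frac{1}{2} \cdot 1840 = 920$)
$p{\left(E \right)} + x = -1022 + 920 = -102$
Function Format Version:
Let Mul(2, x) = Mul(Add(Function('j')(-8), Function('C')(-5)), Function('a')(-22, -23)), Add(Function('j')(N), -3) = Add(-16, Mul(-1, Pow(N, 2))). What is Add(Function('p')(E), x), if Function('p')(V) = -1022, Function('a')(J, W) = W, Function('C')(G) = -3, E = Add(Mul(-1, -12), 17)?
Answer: -102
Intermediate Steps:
E = 29 (E = Add(12, 17) = 29)
Function('j')(N) = Add(-13, Mul(-1, Pow(N, 2))) (Function('j')(N) = Add(3, Add(-16, Mul(-1, Pow(N, 2)))) = Add(-13, Mul(-1, Pow(N, 2))))
x = 920 (x = Mul(Rational(1, 2), Mul(Add(Add(-13, Mul(-1, Pow(-8, 2))), -3), -23)) = Mul(Rational(1, 2), Mul(Add(Add(-13, Mul(-1, 64)), -3), -23)) = Mul(Rational(1, 2), Mul(Add(Add(-13, -64), -3), -23)) = Mul(Rational(1, 2), Mul(Add(-77, -3), -23)) = Mul(Rational(1, 2), Mul(-80, -23)) = Mul(Rational(1, 2), 1840) = 920)
Add(Function('p')(E), x) = Add(-1022, 920) = -102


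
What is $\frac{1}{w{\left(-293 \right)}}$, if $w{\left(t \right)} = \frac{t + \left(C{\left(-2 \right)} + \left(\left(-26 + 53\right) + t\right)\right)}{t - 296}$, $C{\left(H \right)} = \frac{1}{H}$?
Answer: $\frac{1178}{1119} \approx 1.0527$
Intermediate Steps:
$w{\left(t \right)} = \frac{\frac{53}{2} + 2 t}{-296 + t}$ ($w{\left(t \right)} = \frac{t + \left(\frac{1}{-2} + \left(\left(-26 + 53\right) + t\right)\right)}{t - 296} = \frac{t + \left(- \frac{1}{2} + \left(27 + t\right)\right)}{-296 + t} = \frac{t + \left(\frac{53}{2} + t\right)}{-296 + t} = \frac{\frac{53}{2} + 2 t}{-296 + t}$)
$\frac{1}{w{\left(-293 \right)}} = \frac{1}{\frac{1}{2} \frac{1}{-296 - 293} \left(53 + 4 \left(-293\right)\right)} = \frac{1}{\frac{1}{2} \frac{1}{-589} \left(53 - 1172\right)} = \frac{1}{\frac{1}{2} \left(- \frac{1}{589}\right) \left(-1119\right)} = \frac{1}{\frac{1119}{1178}} = \frac{1178}{1119}$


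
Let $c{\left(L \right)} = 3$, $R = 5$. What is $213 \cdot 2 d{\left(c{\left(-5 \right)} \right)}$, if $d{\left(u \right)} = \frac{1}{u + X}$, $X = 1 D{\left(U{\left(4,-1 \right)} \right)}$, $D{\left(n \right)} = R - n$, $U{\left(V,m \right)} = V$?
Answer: $\frac{213}{2} \approx 106.5$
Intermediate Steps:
$D{\left(n \right)} = 5 - n$
$X = 1$ ($X = 1 \left(5 - 4\right) = 1 \cdot 1 = 1$)
$d{\left(u \right)} = \frac{1}{1 + u}$ ($d{\left(u \right)} = \frac{1}{u + 1} = \frac{1}{1 + u}$)
$213 \cdot 2 d{\left(c{\left(-5 \right)} \right)} = 213 \frac{2}{1 + 3} = 213 \cdot \frac{2}{4} = 213 \cdot 2 \cdot \frac{1}{4} = 213 \cdot \frac{1}{2} = \frac{213}{2}$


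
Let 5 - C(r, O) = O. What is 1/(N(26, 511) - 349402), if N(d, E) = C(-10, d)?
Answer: -1/349423 ≈ -2.8619e-6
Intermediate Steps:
C(r, O) = 5 - O
N(d, E) = 5 - d
1/(N(26, 511) - 349402) = 1/((5 - 1*26) - 349402) = 1/((5 - 26) - 349402) = 1/(-21 - 349402) = 1/(-349423) = -1/349423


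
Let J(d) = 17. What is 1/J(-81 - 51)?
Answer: 1/17 ≈ 0.058824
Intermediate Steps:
1/J(-81 - 51) = 1/17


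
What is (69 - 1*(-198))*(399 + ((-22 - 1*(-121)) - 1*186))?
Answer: 83304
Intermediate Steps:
(69 - 1*(-198))*(399 + ((-22 - 1*(-121)) - 1*186)) = (69 + 198)*(399 + ((-22 + 121) - 186)) = 267*(399 + (99 - 186)) = 267*(399 - 87) = 267*312 = 83304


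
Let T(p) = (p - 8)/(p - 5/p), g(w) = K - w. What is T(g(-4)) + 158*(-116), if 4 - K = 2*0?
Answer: -18328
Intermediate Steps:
K = 4 (K = 4 - 2*0 = 4 - 1*0 = 4 + 0 = 4)
g(w) = 4 - w
T(p) = (-8 + p)/(p - 5/p)
T(g(-4)) + 158*(-116) = (4 - 1*(-4))*(-8 + (4 - 1*(-4)))/(-5 + (4 - 1*(-4))²) + 158*(-116) = (4 + 4)*(-8 + (4 + 4))/(-5 + (4 + 4)²) - 18328 = 8*(-8 + 8)/(-5 + 8²) - 18328 = 8*0/(-5 + 64) - 18328 = 8*0/59 - 18328 = 8*(1/59)*0 - 18328 = 0 - 18328 = -18328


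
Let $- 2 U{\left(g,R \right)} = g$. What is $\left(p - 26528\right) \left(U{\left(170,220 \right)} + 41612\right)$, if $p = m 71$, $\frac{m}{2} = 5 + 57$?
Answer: $-736024548$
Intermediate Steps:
$U{\left(g,R \right)} = - \frac{g}{2}$
$m = 124$ ($m = 2 \left(5 + 57\right) = 2 \cdot 62 = 124$)
$p = 8804$ ($p = 124 \cdot 71 = 8804$)
$\left(p - 26528\right) \left(U{\left(170,220 \right)} + 41612\right) = \left(8804 - 26528\right) \left(\left(- \frac{1}{2}\right) 170 + 41612\right) = - 17724 \left(-85 + 41612\right) = \left(-17724\right) 41527 = -736024548$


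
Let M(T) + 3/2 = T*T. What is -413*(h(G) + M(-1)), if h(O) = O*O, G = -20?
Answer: -329987/2 ≈ -1.6499e+5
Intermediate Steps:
M(T) = -3/2 + T² (M(T) = -3/2 + T*T = -3/2 + T²)
h(O) = O²
-413*(h(G) + M(-1)) = -413*((-20)² + (-3/2 + (-1)²)) = -413*(400 + (-3/2 + 1)) = -413*(400 - ½) = -413*799/2 = -329987/2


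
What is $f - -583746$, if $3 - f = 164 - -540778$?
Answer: $42807$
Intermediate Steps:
$f = -540939$ ($f = 3 - \left(164 - -540778\right) = 3 - \left(164 + 540778\right) = 3 - 540942 = -540939$)
$f - -583746 = -540939 - -583746 = -540939 + 583746 = 42807$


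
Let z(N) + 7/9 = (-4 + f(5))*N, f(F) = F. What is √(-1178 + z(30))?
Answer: 7*I*√211/3 ≈ 33.894*I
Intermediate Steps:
z(N) = -7/9 + N (z(N) = -7/9 + (-4 + 5)*N = -7/9 + 1*N = -7/9 + N)
√(-1178 + z(30)) = √(-1178 + (-7/9 + 30)) = √(-1178 + 263/9) = √(-10339/9) = 7*I*√211/3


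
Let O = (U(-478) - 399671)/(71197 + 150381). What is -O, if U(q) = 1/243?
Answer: 48560026/26921727 ≈ 1.8037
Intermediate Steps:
U(q) = 1/243
O = -48560026/26921727 (O = (1/243 - 399671)/(71197 + 150381) = -97120052/243/221578 = -97120052/243*1/221578 = -48560026/26921727 ≈ -1.8037)
-O = -1*(-48560026/26921727) = 48560026/26921727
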